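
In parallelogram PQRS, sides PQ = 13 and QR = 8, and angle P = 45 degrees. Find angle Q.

Consecutive angles are supplementary: angle Q = 180 - 45 = 135 degrees.

135 degrees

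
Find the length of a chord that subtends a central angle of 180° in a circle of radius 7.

Chord = 2(7) sin(90°) = 14

14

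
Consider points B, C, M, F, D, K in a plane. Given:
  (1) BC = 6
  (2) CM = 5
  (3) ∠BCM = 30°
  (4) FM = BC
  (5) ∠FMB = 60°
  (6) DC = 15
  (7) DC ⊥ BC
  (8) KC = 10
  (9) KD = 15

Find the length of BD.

Step 1: By the law of cosines on triangle BCD: BD² = 6² + 15² − 2·6·15·cos(90°) = 261, so BD = 3·√29.

Therefore, the length of BD = 3·√29.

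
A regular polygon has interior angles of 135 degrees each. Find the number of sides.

Exterior angle = 180 - 135 = 45. n = 360 / 45 = 8.

8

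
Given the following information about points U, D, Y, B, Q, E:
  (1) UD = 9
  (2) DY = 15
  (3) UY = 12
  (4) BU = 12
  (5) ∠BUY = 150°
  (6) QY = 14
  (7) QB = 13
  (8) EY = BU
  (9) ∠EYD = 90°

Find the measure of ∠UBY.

Step 1: By the law of cosines on triangle BUY: BY² = 12² + 12² − 2·12·12·cos(150°) = 537.42, so BY ≈ 23.18.
Step 2: By the inverse law of cosines on triangle UBY: cos(∠UBY) = (12² + 23.18² − 12²) / (2·12·23.18) = 537.42/556.37 = 0.9659, so ∠UBY = 15°.

Therefore, the measure of angle ∠UBY = 15°.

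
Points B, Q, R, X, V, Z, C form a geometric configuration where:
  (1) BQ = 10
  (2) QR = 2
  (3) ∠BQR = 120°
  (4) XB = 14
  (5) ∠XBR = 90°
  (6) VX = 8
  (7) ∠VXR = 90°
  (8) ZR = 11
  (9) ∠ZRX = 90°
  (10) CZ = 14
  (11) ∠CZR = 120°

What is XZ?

Step 1: By the law of cosines on triangle BQR: BR² = 10² + 2² − 2·10·2·cos(120°) = 124, so BR = 2·√31.
Step 2: By the law of cosines on triangle XBR: XR² = 14² + (2·√31)² − 2·14·2·√31·cos(90°) = 320, so XR = 8·√5.
Step 3: By the law of cosines on triangle XRZ: XZ² = (8·√5)² + 11² − 2·8·√5·11·cos(90°) = 441, so XZ = 21.

Therefore, the length of XZ = 21.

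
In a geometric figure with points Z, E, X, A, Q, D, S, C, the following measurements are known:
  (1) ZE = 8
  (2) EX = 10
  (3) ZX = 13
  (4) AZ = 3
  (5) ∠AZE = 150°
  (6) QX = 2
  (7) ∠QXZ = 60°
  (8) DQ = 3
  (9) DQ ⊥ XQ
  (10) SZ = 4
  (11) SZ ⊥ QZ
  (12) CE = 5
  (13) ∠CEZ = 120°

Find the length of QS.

Step 1: By the law of cosines on triangle ZXQ: ZQ² = 13² + 2² − 2·13·2·cos(60°) = 147, so ZQ = 7·√3.
Step 2: By the law of cosines on triangle QZS: QS² = (7·√3)² + 4² − 2·7·√3·4·cos(90°) = 163, so QS = √163.

Therefore, the length of QS = √163.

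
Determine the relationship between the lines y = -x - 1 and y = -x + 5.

Slope of line 1: m1 = -1
Slope of line 2: m2 = -1
Two lines are parallel if and only if they have equal slopes (or both are vertical).
Here m1 = m2 = -1, confirming the lines are parallel.

Parallel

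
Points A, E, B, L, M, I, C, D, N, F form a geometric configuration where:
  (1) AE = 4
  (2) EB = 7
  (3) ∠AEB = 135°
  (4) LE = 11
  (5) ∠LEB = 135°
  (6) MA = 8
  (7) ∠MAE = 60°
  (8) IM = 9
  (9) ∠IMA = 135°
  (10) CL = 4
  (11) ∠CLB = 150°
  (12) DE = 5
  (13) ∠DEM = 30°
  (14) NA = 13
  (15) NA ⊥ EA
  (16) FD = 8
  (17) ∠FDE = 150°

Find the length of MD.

Step 1: By the law of cosines on triangle EAM: EM² = 4² + 8² − 2·4·8·cos(60°) = 48, so EM = 4·√3.
Step 2: By the law of cosines on triangle MED: MD² = (4·√3)² + 5² − 2·4·√3·5·cos(30°) = 13, so MD = √13.

Therefore, the length of MD = √13.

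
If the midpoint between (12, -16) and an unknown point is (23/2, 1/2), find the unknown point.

Using the midpoint formula: M = ((x1 + x2)/2, (y1 + y2)/2)
We know M = (23/2, 1/2) and B = (12, -16)
For x: 23/2 = (12 + x2)/2, so x2 = 2*23/2 - 12 = 11
For y: 1/2 = (-16 + y2)/2, so y2 = 2*1/2 - -16 = 17
D = (11, 17)

(11, 17)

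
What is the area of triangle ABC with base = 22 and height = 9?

Area = (1/2)(22)(9) = 99

99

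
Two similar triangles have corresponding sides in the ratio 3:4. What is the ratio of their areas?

Area scales with the square of linear dimensions. If every length is multiplied by 3/4, then the area is multiplied by (3/4)^2 = 9/16.
The area ratio is 9:16.

9:16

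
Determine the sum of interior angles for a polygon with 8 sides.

The sum of interior angles of an n-sided polygon is (n - 2) * 180.
For n = 8: (8 - 2) * 180 = 6 * 180 = 1080 degrees.

1080 degrees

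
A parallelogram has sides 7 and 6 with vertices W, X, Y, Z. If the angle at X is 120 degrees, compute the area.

The area of a parallelogram equals the product of two adjacent sides times the sine of the included angle.
This is because the height equals 6 * sin(120°) = 3*sqrt(3).
Area = 7 * 3*sqrt(3) = 21*sqrt(3)

21*sqrt(3)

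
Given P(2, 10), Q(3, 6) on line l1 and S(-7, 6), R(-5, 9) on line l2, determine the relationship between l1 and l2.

Slope of line 1: m1 = (6 - 10)/(3 - 2) = -4/1 = -4
Slope of line 2: m2 = (9 - 6)/(-5 - -7) = 3/2 = 3/2
For parallel lines we need equal slopes: -4 != 3/2.
For perpendicular lines we need m1*m2 = -1: (-4)(3/2) = -6 != -1.
Since neither condition holds, the lines are neither parallel nor perpendicular.

Neither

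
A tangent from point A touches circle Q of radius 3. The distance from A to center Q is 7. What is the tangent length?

tangent = √(d² - r²) = √(7² - 3²) = √(49 - 9) = √40 = 2*sqrt(10)

2*sqrt(10)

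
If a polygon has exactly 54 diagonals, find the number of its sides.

Using d = n(n - 3)/2, we solve 54 = n(n - 3)/2.
So n(n - 3) = 108.
Testing n = 12: 12 * 9 = 108 = 108. Correct.
The polygon has 12 sides.

12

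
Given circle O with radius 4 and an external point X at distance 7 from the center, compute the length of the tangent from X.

tangent = √(d² - r²) = √(7² - 4²) = √(49 - 16) = √33 = sqrt(33)

sqrt(33)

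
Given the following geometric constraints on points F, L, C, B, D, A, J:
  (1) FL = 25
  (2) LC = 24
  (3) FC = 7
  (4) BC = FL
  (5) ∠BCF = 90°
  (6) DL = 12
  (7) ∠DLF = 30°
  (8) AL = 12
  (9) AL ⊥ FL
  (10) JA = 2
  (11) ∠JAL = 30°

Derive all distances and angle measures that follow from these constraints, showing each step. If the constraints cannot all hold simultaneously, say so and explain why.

The constraints are consistent.

From the given relations:
  BC = FL = 25

Step 1: From FC = 7, CB = 25, and ∠FCB = 90°, by the law of cosines:
  FB² = FC² + CB² - 2·FC·CB·cos(90°) = 49 + 625 - 0 = 674
  FB ≈ 25.96

Step 2: From FL = 25, LD = 12, and ∠FLD = 30°, by the law of cosines:
  FD² = FL² + LD² - 2·FL·LD·cos(30°) = 625 + 144 - 519.6 = 249.4
  FD ≈ 15.79

Step 3: From FL = 25, LA = 12, and ∠FLA = 90°, by the law of cosines:
  FA² = FL² + LA² - 2·FL·LA·cos(90°) = 625 + 144 - 0 = 769
  FA ≈ 27.73

Step 4: From LA = 12, AJ = 2, and ∠LAJ = 30°, by the law of cosines:
  LJ² = LA² + AJ² - 2·LA·AJ·cos(30°) = 144 + 4 - 41.57 = 106.4
  LJ ≈ 10.32

Step 5: From FC = 7, FL = 25, CL = 24, by the inverse law of cosines:
  cos(∠CFL) = (FC² + FL² - CL²) / (2·FC·FL)
  ∠CFL = 73.74°

Step 6: From LC = 24, LF = 25, CF = 7, by the inverse law of cosines:
  cos(∠CLF) = (LC² + LF² - CF²) / (2·LC·LF)
  ∠CLF = 16.26°

Step 7: From CF = 7, CL = 24, FL = 25, by the inverse law of cosines:
  cos(∠FCL) = (CF² + CL² - FL²) / (2·CF·CL)
  ∠FCL = 90°

Step 8: From FA = 27.73, FL = 25, AL = 12, by the inverse law of cosines:
  cos(∠AFL) = (FA² + FL² - AL²) / (2·FA·FL)
  ∠AFL = 25.64°

Step 9: From FB = 25.96, FC = 7, BC = 25, by the inverse law of cosines:
  cos(∠BFC) = (FB² + FC² - BC²) / (2·FB·FC)
  ∠BFC = 74.36°

Step 10: From FD = 15.79, FL = 25, DL = 12, by the inverse law of cosines:
  cos(∠DFL) = (FD² + FL² - DL²) / (2·FD·FL)
  ∠DFL = 22.33°

Step 11: From LA = 12, LJ = 10.32, AJ = 2, by the inverse law of cosines:
  cos(∠ALJ) = (LA² + LJ² - AJ²) / (2·LA·LJ)
  ∠ALJ = 5.56°

Step 12: From BC = 25, BF = 25.96, CF = 7, by the inverse law of cosines:
  cos(∠CBF) = (BC² + BF² - CF²) / (2·BC·BF)
  ∠CBF = 15.64°

Step 13: From DF = 15.79, DL = 12, FL = 25, by the inverse law of cosines:
  cos(∠FDL) = (DF² + DL² - FL²) / (2·DF·DL)
  ∠FDL = 127.67°

Step 14: From AF = 27.73, AL = 12, FL = 25, by the inverse law of cosines:
  cos(∠FAL) = (AF² + AL² - FL²) / (2·AF·AL)
  ∠FAL = 64.36°

Step 15: From JA = 2, JL = 10.32, AL = 12, by the inverse law of cosines:
  cos(∠AJL) = (JA² + JL² - AL²) / (2·JA·JL)
  ∠AJL = 144.44°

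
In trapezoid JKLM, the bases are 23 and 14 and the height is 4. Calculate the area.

A trapezoid's area equals the midsegment times the height.
The midsegment is (23 + 14) / 2 = 37/2.
Area = 37/2 * 4 = 74.

74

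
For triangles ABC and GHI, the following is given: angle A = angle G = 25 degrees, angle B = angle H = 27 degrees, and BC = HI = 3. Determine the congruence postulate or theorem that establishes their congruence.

Consider the given information: angle A = angle G = 25 degrees, angle B = angle H = 27 degrees, and BC = HI = 3
This is not SSS or ASA: SSS requires all three pairs of sides, but we don't have that. ASA requires two angles and the side between them.
The correct criterion is AAS. Two pairs of corresponding angles and a non-included side are equal (Angle-Angle-Side).

AAS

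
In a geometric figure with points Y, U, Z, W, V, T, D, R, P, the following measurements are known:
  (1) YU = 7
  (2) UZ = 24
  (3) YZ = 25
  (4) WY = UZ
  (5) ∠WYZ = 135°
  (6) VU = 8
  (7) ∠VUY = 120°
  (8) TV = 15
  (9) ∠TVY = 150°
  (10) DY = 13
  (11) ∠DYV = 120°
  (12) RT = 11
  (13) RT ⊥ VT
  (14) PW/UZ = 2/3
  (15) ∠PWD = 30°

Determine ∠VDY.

Step 1: By the law of cosines on triangle VUY: VY² = 8² + 7² − 2·8·7·cos(120°) = 169, so VY = 13.
Step 2: By the law of cosines on triangle DYV: DV² = 13² + 13² − 2·13·13·cos(120°) = 507, so DV = 13·√3.
Step 3: By the inverse law of cosines on triangle VDY: cos(∠VDY) = ((13·√3)² + 13² − 13²) / (2·13·√3·13) = 507/585.43 = 0.866, so ∠VDY = 30°.

Therefore, the measure of angle ∠VDY = 30°.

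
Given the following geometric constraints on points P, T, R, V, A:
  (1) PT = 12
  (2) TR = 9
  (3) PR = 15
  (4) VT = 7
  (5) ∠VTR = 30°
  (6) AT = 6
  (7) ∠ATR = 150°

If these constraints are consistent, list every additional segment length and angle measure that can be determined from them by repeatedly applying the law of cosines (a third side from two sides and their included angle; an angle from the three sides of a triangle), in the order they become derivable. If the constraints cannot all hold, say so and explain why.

The constraints are consistent. Derivable facts, in order:
After 1 step:
- RA ≈ 14.51
- RV ≈ 4.57
- ∠PRT = 53.13°
- ∠PTR = 90°
- ∠RPT = 36.87°
After 2 steps:
- ∠ART = 11.93°
- ∠RAT = 18.07°
- ∠RVT = 100.01°
- ∠TRV = 49.99°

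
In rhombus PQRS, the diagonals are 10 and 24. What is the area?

The diagonals of a rhombus divide it into four right triangles.
Each triangle has legs 10/ 2 = 5 and 24/2 = 12, so each has area (1/2)*5*12 = 30.
Four such triangles give total area = (d1 * d2) / 2 = 120.

120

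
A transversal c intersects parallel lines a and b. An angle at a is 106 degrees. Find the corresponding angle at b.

When a transversal crosses parallel lines, angles in the same position at each intersection are called corresponding angles.
These are always equal, so the answer is 106 degrees.

106 degrees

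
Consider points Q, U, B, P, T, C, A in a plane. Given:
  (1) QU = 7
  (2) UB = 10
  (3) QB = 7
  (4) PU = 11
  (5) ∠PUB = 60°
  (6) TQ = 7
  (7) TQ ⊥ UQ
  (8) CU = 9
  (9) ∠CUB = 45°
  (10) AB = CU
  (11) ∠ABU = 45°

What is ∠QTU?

Step 1: By the law of cosines on triangle TQU: TU² = 7² + 7² − 2·7·7·cos(90°) = 98, so TU = 7·√2.
Step 2: By the inverse law of cosines on triangle QTU: cos(∠QTU) = (7² + (7·√2)² − 7²) / (2·7·7·√2) = 98/138.59 = 0.7071, so ∠QTU = 45°.

Therefore, the measure of angle ∠QTU = 45°.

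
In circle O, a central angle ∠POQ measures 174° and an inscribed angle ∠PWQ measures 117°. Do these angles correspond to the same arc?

By the inscribed angle theorem, the inscribed angle for a central angle of 174° should be 174° / 2 = 87°.
The given inscribed angle is 117°, which does not equal 87°.
Therefore, no, they do not correspond to the same arc.

No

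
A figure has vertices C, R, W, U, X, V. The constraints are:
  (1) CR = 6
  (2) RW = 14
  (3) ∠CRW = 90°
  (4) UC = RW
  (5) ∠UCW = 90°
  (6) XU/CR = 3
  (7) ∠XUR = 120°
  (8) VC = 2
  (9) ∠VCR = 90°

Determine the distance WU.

From the given relations: UC = RW = 14.
Step 1: By the law of cosines on triangle CRW: CW² = 6² + 14² − 2·6·14·cos(90°) = 232, so CW = 2·√58.
Step 2: By the law of cosines on triangle WCU: WU² = (2·√58)² + 14² − 2·2·√58·14·cos(90°) = 428, so WU = 2·√107.

Therefore, the length of WU = 2·√107.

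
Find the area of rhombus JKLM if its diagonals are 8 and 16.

The diagonals of a rhombus divide it into four right triangles.
Each triangle has legs 8/ 2 = 4 and 16/2 = 8, so each has area (1/2)*4*8 = 16.
Four such triangles give total area = (d1 * d2) / 2 = 64.

64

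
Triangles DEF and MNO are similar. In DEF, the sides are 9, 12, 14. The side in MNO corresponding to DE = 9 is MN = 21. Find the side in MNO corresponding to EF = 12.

k = 21/9 = 7/3. NO = 7/3 * 12 = 28.

28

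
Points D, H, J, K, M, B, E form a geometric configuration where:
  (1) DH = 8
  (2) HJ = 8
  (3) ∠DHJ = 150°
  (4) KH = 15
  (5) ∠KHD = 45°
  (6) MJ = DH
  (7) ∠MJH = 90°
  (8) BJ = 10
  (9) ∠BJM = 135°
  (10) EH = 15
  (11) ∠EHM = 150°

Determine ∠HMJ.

From the given relations: MJ = DH = 8.
Step 1: By the law of cosines on triangle MJH: MH² = 8² + 8² − 2·8·8·cos(90°) = 128, so MH = 8·√2.
Step 2: By the inverse law of cosines on triangle HMJ: cos(∠HMJ) = ((8·√2)² + 8² − 8²) / (2·8·√2·8) = 128/181.02 = 0.7071, so ∠HMJ = 45°.

Therefore, the measure of angle ∠HMJ = 45°.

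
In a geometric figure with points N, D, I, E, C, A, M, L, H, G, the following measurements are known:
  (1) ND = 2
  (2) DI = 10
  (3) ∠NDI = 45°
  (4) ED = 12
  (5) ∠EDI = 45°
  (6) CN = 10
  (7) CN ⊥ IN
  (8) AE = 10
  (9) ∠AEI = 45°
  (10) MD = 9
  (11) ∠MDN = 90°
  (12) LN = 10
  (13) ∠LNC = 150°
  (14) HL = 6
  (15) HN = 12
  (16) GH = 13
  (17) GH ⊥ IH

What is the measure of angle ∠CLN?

Step 1: By the law of cosines on triangle LNC: LC² = 10² + 10² − 2·10·10·cos(150°) = 373.21, so LC ≈ 19.32.
Step 2: By the inverse law of cosines on triangle CLN: cos(∠CLN) = (19.32² + 10² − 10²) / (2·19.32·10) = 373.21/386.37 = 0.9659, so ∠CLN = 15°.

Therefore, the measure of angle ∠CLN = 15°.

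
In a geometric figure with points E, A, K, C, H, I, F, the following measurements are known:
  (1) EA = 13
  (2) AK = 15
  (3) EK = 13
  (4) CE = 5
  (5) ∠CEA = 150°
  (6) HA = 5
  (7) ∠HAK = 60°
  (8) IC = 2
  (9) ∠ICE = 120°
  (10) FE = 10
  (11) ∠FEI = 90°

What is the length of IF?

Step 1: By the law of cosines on triangle ECI: EI² = 5² + 2² − 2·5·2·cos(120°) = 39, so EI = √39.
Step 2: By the law of cosines on triangle IEF: IF² = √39² + 10² − 2·√39·10·cos(90°) = 139, so IF = √139.

Therefore, the length of IF = √139.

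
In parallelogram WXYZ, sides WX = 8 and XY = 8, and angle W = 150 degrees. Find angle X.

Opposite sides of a parallelogram are parallel, so consecutive angles form co-interior angles on a transversal.
Co-interior angles sum to 180°, giving angle X = 180 - 150 = 30 degrees.

30 degrees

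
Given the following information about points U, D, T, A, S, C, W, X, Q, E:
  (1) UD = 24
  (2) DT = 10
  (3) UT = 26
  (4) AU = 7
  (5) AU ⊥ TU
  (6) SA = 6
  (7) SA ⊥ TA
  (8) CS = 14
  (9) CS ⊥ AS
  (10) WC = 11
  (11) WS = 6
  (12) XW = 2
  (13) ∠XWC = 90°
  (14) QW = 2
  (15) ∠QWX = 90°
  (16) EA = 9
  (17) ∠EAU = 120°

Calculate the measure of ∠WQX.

Step 1: By the law of cosines on triangle QWX: QX² = 2² + 2² − 2·2·2·cos(90°) = 8, so QX = 2·√2.
Step 2: By the inverse law of cosines on triangle WQX: cos(∠WQX) = (2² + (2·√2)² − 2²) / (2·2·2·√2) = 8/11.31 = 0.7071, so ∠WQX = 45°.

Therefore, the measure of angle ∠WQX = 45°.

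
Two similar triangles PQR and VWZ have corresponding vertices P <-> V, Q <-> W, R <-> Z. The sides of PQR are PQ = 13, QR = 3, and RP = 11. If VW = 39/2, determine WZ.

Similar triangles have proportional sides. Setting up the proportion:
VW / PQ = WZ / QR
39/2 / 13 = WZ / 3
WZ = 3 * 39/2 / 13 = 9/2.

9/2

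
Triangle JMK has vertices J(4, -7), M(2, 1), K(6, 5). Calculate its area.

Using the Shoelace formula for a triangle:
Area = (1/2)|x0(y1 - y2) + x1(y2 - y0) + x2(y0 - y1)|
Area = (1/2)|4(1 - 5) + 2(5 - -7) + 6(-7 - 1)|
Area = (1/2)|-16 + 24 + -48|
Area = (1/2)|-40|
Area = (1/2)(40)
Area = 20

20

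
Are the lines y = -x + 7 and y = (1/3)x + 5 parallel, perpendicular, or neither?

Slope of line 1: m1 = -1
Slope of line 2: m2 = 1/3
m1 != m2 (-1 != 1/3), so not parallel.
m1 * m2 = (-1) * (1/3) = -1/3 != -1, so not perpendicular.
The lines are neither parallel nor perpendicular.

Neither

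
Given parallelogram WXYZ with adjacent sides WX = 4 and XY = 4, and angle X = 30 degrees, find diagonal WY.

The diagonal of a parallelogram can be found by treating two adjacent sides and the diagonal as a triangle.
Applying the law of cosines with sides 4, 4 and included angle 30°:
d^2 = 16 + 16 - 32*cos(30°) = 32 - 16*sqrt(3)
d = 4*sqrt(2 - sqrt(3))

4*sqrt(2 - sqrt(3))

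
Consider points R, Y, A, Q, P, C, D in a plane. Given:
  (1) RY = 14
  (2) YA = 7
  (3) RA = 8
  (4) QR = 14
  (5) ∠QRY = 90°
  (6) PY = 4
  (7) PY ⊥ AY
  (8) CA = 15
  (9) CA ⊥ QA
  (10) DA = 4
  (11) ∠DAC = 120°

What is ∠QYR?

Step 1: By the law of cosines on triangle YRQ: YQ² = 14² + 14² − 2·14·14·cos(90°) = 392, so YQ = 14·√2.
Step 2: By the inverse law of cosines on triangle QYR: cos(∠QYR) = ((14·√2)² + 14² − 14²) / (2·14·√2·14) = 392/554.37 = 0.7071, so ∠QYR = 45°.

Therefore, the measure of angle ∠QYR = 45°.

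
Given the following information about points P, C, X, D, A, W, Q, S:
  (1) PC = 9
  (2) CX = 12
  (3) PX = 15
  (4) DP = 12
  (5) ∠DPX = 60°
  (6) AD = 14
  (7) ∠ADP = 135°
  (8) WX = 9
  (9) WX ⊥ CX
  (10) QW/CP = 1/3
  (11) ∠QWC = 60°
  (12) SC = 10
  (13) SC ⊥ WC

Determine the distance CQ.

From the given relations: QW = 1/3·CP = 1/3·9 = 3.
Step 1: By the law of cosines on triangle CXW: CW² = 12² + 9² − 2·12·9·cos(90°) = 225, so CW = 15.
Step 2: By the law of cosines on triangle CWQ: CQ² = 15² + 3² − 2·15·3·cos(60°) = 189, so CQ = 3·√21.

Therefore, the length of CQ = 3·√21.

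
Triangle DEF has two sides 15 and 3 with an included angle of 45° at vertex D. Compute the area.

When two sides and the included angle are known, the area formula is (1/2)ab sin(C).
The height from one side to the opposite vertex is 3 sin(45°) = 3*sqrt(2)/2.
Area = (1/2) * 15 * 3*sqrt(2)/2 = 45*sqrt(2)/4.

45*sqrt(2)/4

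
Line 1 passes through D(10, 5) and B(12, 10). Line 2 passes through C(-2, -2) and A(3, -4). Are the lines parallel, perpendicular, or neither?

Slope of line 1: m1 = (10 - 5)/(12 - 10) = 5/2 = 5/2
Slope of line 2: m2 = (-4 - -2)/(3 - -2) = -2/5 = -2/5
m1 * m2 = (5/2) * (-2/5) = -1 = -1, so the lines are perpendicular.

Perpendicular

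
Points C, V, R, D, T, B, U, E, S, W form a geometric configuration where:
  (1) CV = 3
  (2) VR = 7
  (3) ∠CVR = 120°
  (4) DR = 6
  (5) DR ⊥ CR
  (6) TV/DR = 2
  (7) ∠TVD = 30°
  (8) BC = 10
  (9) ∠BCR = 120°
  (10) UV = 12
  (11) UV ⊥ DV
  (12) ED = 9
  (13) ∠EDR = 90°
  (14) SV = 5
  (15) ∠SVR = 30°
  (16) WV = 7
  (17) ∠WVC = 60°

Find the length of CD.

Step 1: By the law of cosines on triangle CVR: CR² = 3² + 7² − 2·3·7·cos(120°) = 79, so CR = √79.
Step 2: By the law of cosines on triangle CRD: CD² = √79² + 6² − 2·√79·6·cos(90°) = 115, so CD = √115.

Therefore, the length of CD = √115.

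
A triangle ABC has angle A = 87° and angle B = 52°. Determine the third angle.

angle C = 180 - 87 - 52 = 41 degrees.

41 degrees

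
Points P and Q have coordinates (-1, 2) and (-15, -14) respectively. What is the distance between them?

d = sqrt((-14)^2 + (-16)^2) = sqrt(452) = 2*sqrt(113)

2*sqrt(113)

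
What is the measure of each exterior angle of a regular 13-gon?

Each exterior angle of a regular n-gon is 360 / n.
For n = 13: 360 / 13 = 360/13 degrees.

360/13 degrees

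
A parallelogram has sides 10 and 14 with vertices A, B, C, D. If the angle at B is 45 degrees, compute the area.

The area of a parallelogram equals the product of two adjacent sides times the sine of the included angle.
This is because the height equals 14 * sin(45°) = 7*sqrt(2).
Area = 10 * 7*sqrt(2) = 70*sqrt(2)

70*sqrt(2)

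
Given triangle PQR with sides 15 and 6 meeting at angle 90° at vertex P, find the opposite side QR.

The included angle is 90°, so the triangle is right-angled at P. The opposite side QR is the hypotenuse.
By the Pythagorean theorem: QR = sqrt(15^2 + 6^2) = sqrt(261) = 3*sqrt(29).

3*sqrt(29)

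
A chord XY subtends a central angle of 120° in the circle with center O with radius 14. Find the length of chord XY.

Chord length = 2r sin(θ/2)
= 2 × 14 × sin(120°/2)
= 2 × 14 × sin(60°)
= 14*sqrt(3)

14*sqrt(3)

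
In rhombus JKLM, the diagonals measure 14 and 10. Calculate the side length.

In a rhombus, the diagonals bisect each other perpendicularly, creating four congruent right triangles.
Each triangle has legs 7 (half of 14) and 5 (half of 10).
The hypotenuse of each right triangle is a side of the rhombus:
side = sqrt(7^2 + 5^2) = sqrt(74)

sqrt(74)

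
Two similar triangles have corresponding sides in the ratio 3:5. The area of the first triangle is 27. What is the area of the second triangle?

The ratio of areas of similar triangles = (side ratio)^2.
Side ratio = 3:5, so area ratio = 9:25.
Area of the second triangle / Area of the first triangle = 25/9
Area of the second triangle = 27 * 25/9 = 75

75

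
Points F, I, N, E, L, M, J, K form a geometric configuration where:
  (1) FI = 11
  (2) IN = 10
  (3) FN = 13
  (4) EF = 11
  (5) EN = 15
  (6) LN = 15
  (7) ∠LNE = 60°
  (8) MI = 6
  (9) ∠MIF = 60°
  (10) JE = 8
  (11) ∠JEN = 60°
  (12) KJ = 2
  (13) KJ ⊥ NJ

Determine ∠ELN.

Step 1: By the law of cosines on triangle LNE: LE² = 15² + 15² − 2·15·15·cos(60°) = 225, so LE = 15.
Step 2: By the inverse law of cosines on triangle ELN: cos(∠ELN) = (15² + 15² − 15²) / (2·15·15) = 225/450 = 0.5, so ∠ELN = 60°.

Therefore, the measure of angle ∠ELN = 60°.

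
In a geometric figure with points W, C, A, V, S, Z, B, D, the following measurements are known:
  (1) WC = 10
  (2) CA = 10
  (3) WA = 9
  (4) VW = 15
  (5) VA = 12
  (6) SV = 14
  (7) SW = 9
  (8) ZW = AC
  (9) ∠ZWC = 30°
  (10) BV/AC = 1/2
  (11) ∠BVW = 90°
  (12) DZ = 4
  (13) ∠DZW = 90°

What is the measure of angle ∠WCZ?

From the given relations: ZW = AC = 10.
Step 1: By the law of cosines on triangle CWZ: CZ² = 10² + 10² − 2·10·10·cos(30°) = 26.79, so CZ ≈ 5.18.
Step 2: By the inverse law of cosines on triangle WCZ: cos(∠WCZ) = (10² + 5.18² − 10²) / (2·10·5.18) = 26.79/103.53 = 0.2588, so ∠WCZ = 75°.

Therefore, the measure of angle ∠WCZ = 75°.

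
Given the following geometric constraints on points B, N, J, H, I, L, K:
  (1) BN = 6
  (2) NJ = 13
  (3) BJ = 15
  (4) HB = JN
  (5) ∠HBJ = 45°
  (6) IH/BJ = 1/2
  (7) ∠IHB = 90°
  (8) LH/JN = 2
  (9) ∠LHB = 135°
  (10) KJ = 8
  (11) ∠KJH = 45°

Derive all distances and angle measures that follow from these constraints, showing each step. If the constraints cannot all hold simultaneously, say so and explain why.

The constraints are consistent.

From the given relations:
  HB = JN = 13
  IH = 1/2·BJ = 1/2·15 ≈ 7.5
  LH = 2·JN = 2·13 = 26

Step 1: From BH = 13, HI = 7.5, and ∠BHI = 90°, by the law of cosines:
  BI² = BH² + HI² - 2·BH·HI·cos(90°) = 169 + 56.25 - 0 = 225.2
  BI ≈ 15.01

Step 2: From BH = 13, HL = 26, and ∠BHL = 135°, by the law of cosines:
  BL² = BH² + HL² - 2·BH·HL·cos(135°) = 169 + 676 + 478 = 1323
  BL ≈ 36.37

Step 3: From JB = 15, BH = 13, and ∠JBH = 45°, by the law of cosines:
  JH² = JB² + BH² - 2·JB·BH·cos(45°) = 225 + 169 - 275.8 = 118.2
  JH ≈ 10.87

Step 4: From BJ = 15, BN = 6, JN = 13, by the inverse law of cosines:
  cos(∠JBN) = (BJ² + BN² - JN²) / (2·BJ·BN)
  ∠JBN = 59.26°

Step 5: From NB = 6, NJ = 13, BJ = 15, by the inverse law of cosines:
  cos(∠BNJ) = (NB² + NJ² - BJ²) / (2·NB·NJ)
  ∠BNJ = 97.37°

Step 6: From JB = 15, JN = 13, BN = 6, by the inverse law of cosines:
  cos(∠BJN) = (JB² + JN² - BN²) / (2·JB·JN)
  ∠BJN = 23.37°

Step 7: From HJ = 10.87, JK = 8, and ∠HJK = 45°, by the law of cosines:
  HK² = HJ² + JK² - 2·HJ·JK·cos(45°) = 118.2 + 64 - 123 = 59.21
  HK ≈ 7.69

Step 8: From BH = 13, BI = 15.01, HI = 7.5, by the inverse law of cosines:
  cos(∠HBI) = (BH² + BI² - HI²) / (2·BH·BI)
  ∠HBI = 29.98°

Step 9: From BH = 13, BL = 36.37, HL = 26, by the inverse law of cosines:
  cos(∠HBL) = (BH² + BL² - HL²) / (2·BH·BL)
  ∠HBL = 30.36°

Step 10: From JB = 15, JH = 10.87, BH = 13, by the inverse law of cosines:
  cos(∠BJH) = (JB² + JH² - BH²) / (2·JB·JH)
  ∠BJH = 57.72°

Step 11: From HB = 13, HJ = 10.87, BJ = 15, by the inverse law of cosines:
  cos(∠BHJ) = (HB² + HJ² - BJ²) / (2·HB·HJ)
  ∠BHJ = 77.28°

Step 12: From IB = 15.01, IH = 7.5, BH = 13, by the inverse law of cosines:
  cos(∠BIH) = (IB² + IH² - BH²) / (2·IB·IH)
  ∠BIH = 60.02°

Step 13: From LB = 36.37, LH = 26, BH = 13, by the inverse law of cosines:
  cos(∠BLH) = (LB² + LH² - BH²) / (2·LB·LH)
  ∠BLH = 14.64°

Step 14: From HJ = 10.87, HK = 7.69, JK = 8, by the inverse law of cosines:
  cos(∠JHK) = (HJ² + HK² - JK²) / (2·HJ·HK)
  ∠JHK = 47.32°

Step 15: From KH = 7.69, KJ = 8, HJ = 10.87, by the inverse law of cosines:
  cos(∠HKJ) = (KH² + KJ² - HJ²) / (2·KH·KJ)
  ∠HKJ = 87.68°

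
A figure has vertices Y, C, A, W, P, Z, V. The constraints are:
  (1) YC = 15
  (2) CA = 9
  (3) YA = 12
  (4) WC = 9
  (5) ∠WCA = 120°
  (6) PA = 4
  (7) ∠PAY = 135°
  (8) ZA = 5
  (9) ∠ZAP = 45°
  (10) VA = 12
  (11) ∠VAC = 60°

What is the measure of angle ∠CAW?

Step 1: By the law of cosines on triangle ACW: AW² = 9² + 9² − 2·9·9·cos(120°) = 243, so AW = 9·√3.
Step 2: By the inverse law of cosines on triangle CAW: cos(∠CAW) = (9² + (9·√3)² − 9²) / (2·9·9·√3) = 243/280.59 = 0.866, so ∠CAW = 30°.

Therefore, the measure of angle ∠CAW = 30°.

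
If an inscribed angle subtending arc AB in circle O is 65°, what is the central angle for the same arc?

The inscribed angle theorem states that a central angle is always twice any inscribed angle that subtends the same arc.
Since the inscribed angle is 65°, the central angle = 2 × 65° = 130°.

130°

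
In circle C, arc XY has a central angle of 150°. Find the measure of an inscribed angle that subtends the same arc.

An inscribed angle intercepts an arc from a point on the circle, while the central angle intercepts the same arc from the center.
The inscribed angle is always half the central angle: 150° / 2 = 75°.

75°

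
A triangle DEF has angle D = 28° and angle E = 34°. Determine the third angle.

The interior angles sum to 180°: angle F = 180 - 28 - 34 = 118°.
The triangle is obtuse (angles 28°, 34°, 118°).

118 degrees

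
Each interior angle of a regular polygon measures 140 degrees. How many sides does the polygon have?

Exterior angle = 180 - 140 = 40. n = 360 / 40 = 9.

9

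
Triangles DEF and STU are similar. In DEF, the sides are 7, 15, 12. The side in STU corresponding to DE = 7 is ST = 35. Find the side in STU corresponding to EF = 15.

k = 35/7 = 5. TU = 5 * 15 = 75.

75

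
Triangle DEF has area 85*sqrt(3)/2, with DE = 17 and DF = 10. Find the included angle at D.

From the SAS area formula Area = (1/2)ab sin(C), rearranging gives sin(C) = 2*Area/(ab).
sin(C) = 2 * 85*sqrt(3)/2 / (170) = sqrt(3)/2.
Therefore C = arcsin(sqrt(3)/2) = 60°.
Since sin(180° - C) = sin(C), the obtuse angle 120° gives the same area, so C = 60° or C = 120°.

60° or 120°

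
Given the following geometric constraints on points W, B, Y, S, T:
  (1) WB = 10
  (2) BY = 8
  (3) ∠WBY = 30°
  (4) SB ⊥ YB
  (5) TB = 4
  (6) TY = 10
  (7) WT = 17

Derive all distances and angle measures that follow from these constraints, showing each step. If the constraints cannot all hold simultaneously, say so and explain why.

These constraints are not satisfiable: by the triangle inequality in triangle BWT, (1) WB = 10 and (5) TB = 4 force WT ≤ 10 + 4 = 14, but (7) says WT = 17. No planar figure meets all of them, so nothing further can be derived.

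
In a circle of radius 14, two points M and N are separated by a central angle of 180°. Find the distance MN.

Chord length = 2r sin(θ/2)
= 2 × 14 × sin(180°/2)
= 2 × 14 × sin(90°)
= 28

28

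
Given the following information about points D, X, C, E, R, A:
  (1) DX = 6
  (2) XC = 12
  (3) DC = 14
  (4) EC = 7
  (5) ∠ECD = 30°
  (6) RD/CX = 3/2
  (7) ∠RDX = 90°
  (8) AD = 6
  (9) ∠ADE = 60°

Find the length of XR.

From the given relations: RD = 3/2·CX = 3/2·12 = 18.
Step 1: By the law of cosines on triangle XDR: XR² = 6² + 18² − 2·6·18·cos(90°) = 360, so XR = 6·√10.

Therefore, the length of XR = 6·√10.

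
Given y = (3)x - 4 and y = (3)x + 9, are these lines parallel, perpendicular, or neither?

Slope of line 1: m1 = 3
Slope of line 2: m2 = 3
m1 = m2, so the lines are parallel.

Parallel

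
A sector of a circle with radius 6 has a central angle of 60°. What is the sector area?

Sector area = π(6²)(1/6) = 6*pi

6*pi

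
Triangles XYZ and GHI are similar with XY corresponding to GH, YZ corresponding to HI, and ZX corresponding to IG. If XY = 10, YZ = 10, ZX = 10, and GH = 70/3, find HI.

Since the triangles are similar, the ratio of corresponding sides is constant.
Scale factor k = GH / XY = 70/3 / 10 = 7/3
HI = k * YZ = 7/3 * 10 = 70/3

70/3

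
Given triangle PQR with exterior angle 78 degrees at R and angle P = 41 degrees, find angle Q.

The exterior angle theorem states that an exterior angle equals the sum of the two non-adjacent interior angles.
So 78 = 41 + angle Q, which gives angle Q = 78 - 41 = 37 degrees.

37 degrees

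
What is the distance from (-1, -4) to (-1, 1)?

The horizontal distance is |-1 - -1| = 0 and the vertical distance is |1 - -4| = 5.
By the Pythagorean theorem, d = sqrt(0^2 + 5^2) = sqrt(25) = 5.

5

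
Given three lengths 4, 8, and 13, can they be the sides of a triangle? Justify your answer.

Check the triangle inequality: 4 + 8 = 12 ≤ 13.
Since the sum of two sides does not exceed the third, no triangle can be formed.

No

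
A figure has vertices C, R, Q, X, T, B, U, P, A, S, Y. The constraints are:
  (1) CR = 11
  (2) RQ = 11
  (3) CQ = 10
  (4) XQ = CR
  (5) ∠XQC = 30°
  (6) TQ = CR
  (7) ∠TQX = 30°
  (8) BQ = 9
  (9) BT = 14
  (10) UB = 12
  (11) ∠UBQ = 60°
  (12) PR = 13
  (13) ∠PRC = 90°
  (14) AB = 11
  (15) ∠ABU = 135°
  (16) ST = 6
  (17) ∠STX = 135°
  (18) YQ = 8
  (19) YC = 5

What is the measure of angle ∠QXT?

From the given relations: XQ = CR = 11; TQ = CR = 11.
Step 1: By the law of cosines on triangle XQT: XT² = 11² + 11² − 2·11·11·cos(30°) = 32.42, so XT ≈ 5.69.
Step 2: By the inverse law of cosines on triangle QXT: cos(∠QXT) = (11² + 5.69² − 11²) / (2·11·5.69) = 32.42/125.27 = 0.2588, so ∠QXT = 75°.

Therefore, the measure of angle ∠QXT = 75°.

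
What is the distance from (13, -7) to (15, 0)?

The horizontal distance is |15 - 13| = 2 and the vertical distance is |0 - -7| = 7.
By the Pythagorean theorem, d = sqrt(2^2 + 7^2) = sqrt(53).

sqrt(53)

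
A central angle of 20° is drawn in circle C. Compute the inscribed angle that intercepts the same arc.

Inscribed angle = 20° / 2 = 10° (inscribed angle theorem).

10°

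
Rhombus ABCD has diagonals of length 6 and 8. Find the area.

Area of a rhombus = (d1 * d2) / 2
Area = (6 * 8) / 2
Area = 48 / 2
Area = 24

24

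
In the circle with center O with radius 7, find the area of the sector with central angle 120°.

Sector area = πr² × θ/360
= π × 7² × 1/3
= π × 49 × 1/3
= 49*pi/3

49*pi/3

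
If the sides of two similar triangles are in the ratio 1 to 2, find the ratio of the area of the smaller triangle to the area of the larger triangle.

Area scales with the square of linear dimensions. If every length is multiplied by 1/2, then the area is multiplied by (1/2)^2 = 1/4.
The area ratio is 1:4.

1:4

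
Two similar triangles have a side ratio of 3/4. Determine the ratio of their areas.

Area scales with the square of linear dimensions. If every length is multiplied by 3/4, then the area is multiplied by (3/4)^2 = 9/16.
The area ratio is 9:16.

9:16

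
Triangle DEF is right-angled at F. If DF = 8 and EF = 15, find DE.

By the Pythagorean theorem: DE^2 = DF^2 + EF^2
DE^2 = 8^2 + 15^2 = 64 + 225 = 289
DE = sqrt(289) = 17

17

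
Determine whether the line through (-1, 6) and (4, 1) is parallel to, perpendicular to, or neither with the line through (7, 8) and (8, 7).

Slope of line 1: m1 = (1 - 6)/(4 - -1) = -5/5 = -1
Slope of line 2: m2 = (7 - 8)/(8 - 7) = -1/1 = -1
Since m1 = m2 = -1, the lines are parallel.

Parallel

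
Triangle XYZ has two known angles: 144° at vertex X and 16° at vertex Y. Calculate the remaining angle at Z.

By the triangle angle sum property, the three interior angles of any triangle add up to 180°.
We know angle X = 144° and angle Y = 16°, so their sum is 160°.
Therefore angle Z = 180° - 160° = 20°.

20 degrees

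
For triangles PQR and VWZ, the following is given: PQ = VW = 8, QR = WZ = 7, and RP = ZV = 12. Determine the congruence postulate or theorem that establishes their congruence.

The given information matches SSS: All three pairs of corresponding sides are equal (Side-Side-Side).

SSS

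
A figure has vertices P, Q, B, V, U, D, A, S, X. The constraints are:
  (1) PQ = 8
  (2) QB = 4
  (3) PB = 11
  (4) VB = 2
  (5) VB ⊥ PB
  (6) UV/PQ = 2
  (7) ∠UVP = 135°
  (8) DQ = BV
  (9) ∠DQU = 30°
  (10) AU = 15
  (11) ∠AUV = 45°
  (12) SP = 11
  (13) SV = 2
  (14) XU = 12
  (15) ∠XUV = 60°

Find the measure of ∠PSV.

Step 1: By the law of cosines on triangle PBV: PV² = 11² + 2² − 2·11·2·cos(90°) = 125, so PV = 5·√5.
Step 2: By the inverse law of cosines on triangle PSV: cos(∠PSV) = (11² + 2² − (5·√5)²) / (2·11·2) = 0/44 = 0, so ∠PSV = 90°.

Therefore, the measure of angle ∠PSV = 90°.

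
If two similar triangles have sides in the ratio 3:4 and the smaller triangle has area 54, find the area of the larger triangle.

Area ratio = (3/4)^2 = 9/16. Area of the larger triangle = 54 * 16/9 = 96.

96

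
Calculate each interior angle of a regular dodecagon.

Each interior angle of a regular n-gon is (n - 2) * 180 / n.
For n = 12: (12 - 2) * 180 / 12 = 1800/12 = 150 degrees.

150 degrees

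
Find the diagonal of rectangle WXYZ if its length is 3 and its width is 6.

A rectangle's diagonal splits it into two right triangles, with the diagonal as the hypotenuse.
By the Pythagorean theorem, d^2 = 3^2 + 6^2 = 45.
Therefore d = sqrt(45) = 3*sqrt(5).

3*sqrt(5)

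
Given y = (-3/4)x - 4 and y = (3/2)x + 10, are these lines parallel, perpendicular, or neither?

Slope of line 1: m1 = -3/4
Slope of line 2: m2 = 3/2
m1 != m2 and m1*m2 = -9/8 != -1. Neither.

Neither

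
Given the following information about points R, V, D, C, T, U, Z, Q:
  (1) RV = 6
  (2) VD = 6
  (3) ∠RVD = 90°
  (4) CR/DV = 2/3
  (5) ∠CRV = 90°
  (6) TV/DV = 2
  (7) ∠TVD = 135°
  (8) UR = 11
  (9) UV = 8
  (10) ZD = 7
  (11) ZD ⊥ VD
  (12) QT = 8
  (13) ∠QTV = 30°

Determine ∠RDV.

Step 1: By the law of cosines on triangle DVR: DR² = 6² + 6² − 2·6·6·cos(90°) = 72, so DR = 6·√2.
Step 2: By the inverse law of cosines on triangle RDV: cos(∠RDV) = ((6·√2)² + 6² − 6²) / (2·6·√2·6) = 72/101.82 = 0.7071, so ∠RDV = 45°.

Therefore, the measure of angle ∠RDV = 45°.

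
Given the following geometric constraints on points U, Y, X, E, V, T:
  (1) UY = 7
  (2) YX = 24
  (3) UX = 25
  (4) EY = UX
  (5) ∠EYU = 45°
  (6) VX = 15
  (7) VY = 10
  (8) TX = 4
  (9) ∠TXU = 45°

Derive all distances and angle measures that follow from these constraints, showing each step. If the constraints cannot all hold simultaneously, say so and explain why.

The constraints are consistent.

From the given relations:
  EY = UX = 25

Step 1: From UY = 7, YE = 25, and ∠UYE = 45°, by the law of cosines:
  UE² = UY² + YE² - 2·UY·YE·cos(45°) = 49 + 625 - 247.5 = 426.5
  UE ≈ 20.65

Step 2: From UX = 25, XT = 4, and ∠UXT = 45°, by the law of cosines:
  UT² = UX² + XT² - 2·UX·XT·cos(45°) = 625 + 16 - 141.4 = 499.6
  UT ≈ 22.35

Step 3: From UX = 25, UY = 7, XY = 24, by the inverse law of cosines:
  cos(∠XUY) = (UX² + UY² - XY²) / (2·UX·UY)
  ∠XUY = 73.74°

Step 4: From YU = 7, YX = 24, UX = 25, by the inverse law of cosines:
  cos(∠UYX) = (YU² + YX² - UX²) / (2·YU·YX)
  ∠UYX = 90°

Step 5: From YV = 10, YX = 24, VX = 15, by the inverse law of cosines:
  cos(∠VYX) = (YV² + YX² - VX²) / (2·YV·YX)
  ∠VYX = 20.02°

Step 6: From XU = 25, XY = 24, UY = 7, by the inverse law of cosines:
  cos(∠UXY) = (XU² + XY² - UY²) / (2·XU·XY)
  ∠UXY = 16.26°

Step 7: From XV = 15, XY = 24, VY = 10, by the inverse law of cosines:
  cos(∠VXY) = (XV² + XY² - VY²) / (2·XV·XY)
  ∠VXY = 13.19°

Step 8: From VX = 15, VY = 10, XY = 24, by the inverse law of cosines:
  cos(∠XVY) = (VX² + VY² - XY²) / (2·VX·VY)
  ∠XVY = 146.79°

Step 9: From UE = 20.65, UY = 7, EY = 25, by the inverse law of cosines:
  cos(∠EUY) = (UE² + UY² - EY²) / (2·UE·UY)
  ∠EUY = 121.13°

Step 10: From UT = 22.35, UX = 25, TX = 4, by the inverse law of cosines:
  cos(∠TUX) = (UT² + UX² - TX²) / (2·UT·UX)
  ∠TUX = 7.27°

Step 11: From EU = 20.65, EY = 25, UY = 7, by the inverse law of cosines:
  cos(∠UEY) = (EU² + EY² - UY²) / (2·EU·EY)
  ∠UEY = 13.87°

Step 12: From TU = 22.35, TX = 4, UX = 25, by the inverse law of cosines:
  cos(∠UTX) = (TU² + TX² - UX²) / (2·TU·TX)
  ∠UTX = 127.73°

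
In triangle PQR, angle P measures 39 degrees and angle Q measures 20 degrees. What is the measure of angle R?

Let angle R = x. Then 39 + 20 + x = 180.
x = 180 - 59 = 121 degrees.

121 degrees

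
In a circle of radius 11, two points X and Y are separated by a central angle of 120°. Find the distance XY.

Drop a perpendicular from the center to the chord, bisecting both the chord and the central angle.
Each half-chord = r sin(θ/2) = 11 sin(60°).
The full chord = 2 × 11 × sin(60°) = 11*sqrt(3).

11*sqrt(3)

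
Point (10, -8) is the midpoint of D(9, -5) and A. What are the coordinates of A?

Using the midpoint formula: M = ((x1 + x2)/2, (y1 + y2)/2)
We know M = (10, -8) and D = (9, -5)
For x: 10 = (9 + x2)/2, so x2 = 2*10 - 9 = 11
For y: -8 = (-5 + y2)/2, so y2 = 2*-8 - -5 = -11
A = (11, -11)

(11, -11)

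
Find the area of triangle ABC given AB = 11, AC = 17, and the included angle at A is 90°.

Area = (1/2) * AB * AC * sin(A)
Area = (1/2) * 11 * 17 * sin(90°)
Area = (1/2) * 11 * 17 * 1
Area = 187/2

187/2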